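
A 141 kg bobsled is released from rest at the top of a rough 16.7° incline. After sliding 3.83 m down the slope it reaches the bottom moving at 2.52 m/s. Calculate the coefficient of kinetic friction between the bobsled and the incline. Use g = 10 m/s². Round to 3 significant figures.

μ_k = 0.213

mgh = ½mv² + μ_k (mg cosθ) L, with h = L sinθ
mgL sinθ = 1551.8 J; ½mv² = 447.70 J
W_f = 1551.8 − 447.70 = 1104 J
μ_k = W_f/(mg cosθ · L) = 1104/(1351 × 3.83) = 0.2135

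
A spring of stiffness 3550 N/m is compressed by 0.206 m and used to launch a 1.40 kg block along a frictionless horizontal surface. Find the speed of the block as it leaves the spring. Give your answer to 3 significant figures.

v = 10.4 m/s

The block leaves the spring when the spring is at natural length, so ½kx² = ½mv²
v = x√(k/m) = 0.206 × √(3550/1.40) = 10.37 m/s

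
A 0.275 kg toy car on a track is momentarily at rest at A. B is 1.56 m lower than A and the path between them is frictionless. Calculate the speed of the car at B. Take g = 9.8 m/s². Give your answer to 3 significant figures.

v = 5.53 m/s

By conservation of mechanical energy, mgh = ½mv²
The mass cancels from both sides.
v = √(2gh) = √(2 × 9.8 × 1.56) = √30.576 = 5.530 m/s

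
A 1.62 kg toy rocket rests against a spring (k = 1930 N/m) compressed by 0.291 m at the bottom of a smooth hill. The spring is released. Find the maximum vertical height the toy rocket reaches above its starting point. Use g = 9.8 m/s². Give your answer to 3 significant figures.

All spring PE becomes gravitational PE at the highest point: ½kx² = mgh
h = kx²/(2mg) = (1930)(0.291)²/(2 × 1.62 × 9.8) = 5.147 m

h = 5.15 m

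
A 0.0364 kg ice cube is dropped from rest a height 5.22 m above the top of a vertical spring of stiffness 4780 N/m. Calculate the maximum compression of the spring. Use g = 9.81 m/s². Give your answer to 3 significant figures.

x = 0.0280 m

Let x be the compression. The total drop is H + x, and the cube is instantaneously at rest at max compression, so energy conservation gives:
mg(H + x) = ½kx²
½(4780)x² − (0.0364)(9.81)x − (0.0364)(9.81)(5.22) = 0
2390x² − 0.3571x − 1.864 = 0
x = [0.3571 + √(0.1275 + 17820)]/(2 × 2390) = 0.02800 m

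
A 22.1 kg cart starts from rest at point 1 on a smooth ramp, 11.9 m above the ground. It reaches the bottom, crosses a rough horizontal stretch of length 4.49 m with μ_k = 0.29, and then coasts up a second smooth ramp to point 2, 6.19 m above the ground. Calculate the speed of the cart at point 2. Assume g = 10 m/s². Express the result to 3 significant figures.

v = 9.39 m/s

Energy at 1: mgh₁ = (22.1)(10)(11.9) = 2629.9 J
Friction loss: W_f = μ_k mg d = 287.8 J
At 2: ½mv² + mgh₂ = mgh₁ − W_f
½mv² = 2629.9 − 287.8 − 1368.0 = 974.15 J
v = √(2 × 974.15/22.1) = 9.389 m/s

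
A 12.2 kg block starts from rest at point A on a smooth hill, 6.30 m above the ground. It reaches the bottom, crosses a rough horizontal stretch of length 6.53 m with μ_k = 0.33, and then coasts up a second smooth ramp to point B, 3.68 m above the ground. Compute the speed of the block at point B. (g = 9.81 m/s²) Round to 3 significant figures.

Energy at A: mgh₁ = (12.2)(9.81)(6.30) = 754.00 J
Friction loss: W_f = μ_k mg d = 257.9 J
At B: ½mv² + mgh₂ = mgh₁ − W_f
½mv² = 754.00 − 257.9 − 440.43 = 55.664 J
v = √(2 × 55.664/12.2) = 3.021 m/s

v = 3.02 m/s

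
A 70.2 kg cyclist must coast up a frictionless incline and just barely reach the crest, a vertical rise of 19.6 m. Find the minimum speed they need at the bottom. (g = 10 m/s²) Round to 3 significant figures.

v = 19.8 m/s

At the top they are momentarily at rest, so all KE converts to PE: ½mv² = mgh
v = √(2gh) = √(2 × 10 × 19.6) = 19.80 m/s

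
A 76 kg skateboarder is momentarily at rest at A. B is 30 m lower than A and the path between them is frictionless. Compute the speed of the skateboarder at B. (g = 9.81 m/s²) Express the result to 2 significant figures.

v = 24 m/s

Mechanical energy is conserved (no friction): mgh = ½mv²
v = √(2gh) = √(2 × 9.81 × 30) = √588.60 = 24.26 m/s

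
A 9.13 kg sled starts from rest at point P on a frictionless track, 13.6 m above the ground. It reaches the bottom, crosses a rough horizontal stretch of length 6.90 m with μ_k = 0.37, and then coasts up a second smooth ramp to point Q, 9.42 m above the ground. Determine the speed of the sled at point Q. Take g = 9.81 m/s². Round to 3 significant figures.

v = 5.65 m/s

Energy at P: mgh₁ = (9.13)(9.81)(13.6) = 1218.1 J
Friction loss: W_f = μ_k mg d = 228.7 J
At Q: ½mv² + mgh₂ = mgh₁ − W_f
½mv² = 1218.1 − 228.7 − 843.71 = 145.72 J
v = √(2 × 145.72/9.13) = 5.650 m/s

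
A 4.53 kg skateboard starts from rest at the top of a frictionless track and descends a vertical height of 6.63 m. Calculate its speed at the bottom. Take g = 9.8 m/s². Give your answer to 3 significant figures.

Equating total energy at the two states: mgh = ½mv²
v = √(2gh) = √(2 × 9.8 × 6.63) = √129.95 = 11.40 m/s

v = 11.4 m/s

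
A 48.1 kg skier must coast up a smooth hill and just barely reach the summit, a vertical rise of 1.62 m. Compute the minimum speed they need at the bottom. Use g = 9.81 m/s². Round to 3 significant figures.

At the top they are momentarily at rest, so all KE converts to PE: ½mv² = mgh
v = √(2gh) = √(2 × 9.81 × 1.62) = 5.638 m/s

v = 5.64 m/s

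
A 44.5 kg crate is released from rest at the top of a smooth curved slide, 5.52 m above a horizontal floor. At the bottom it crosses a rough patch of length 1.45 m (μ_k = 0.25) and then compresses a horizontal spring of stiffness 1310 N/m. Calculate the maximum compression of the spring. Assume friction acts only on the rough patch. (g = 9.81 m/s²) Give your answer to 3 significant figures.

x = 1.85 m

Initial energy: E₁ = mgh = (44.5)(9.81)(5.52) = 2409.7 J
Friction removes W_f = μ_k mg d = (0.25)(44.5)(9.81)(1.45) = 158.2 J
Energy reaching the spring: E = 2409.7 − 158.2 = 2251.5 J
At max compression ½kx² = E ⇒ x = √(2E/k) = √(2 × 2251.5/1310) = 1.854 m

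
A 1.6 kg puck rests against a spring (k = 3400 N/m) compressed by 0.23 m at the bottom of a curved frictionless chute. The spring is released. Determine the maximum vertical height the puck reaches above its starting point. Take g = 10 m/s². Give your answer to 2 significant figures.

h = 5.6 m

At maximum height the puck is at rest, so ½kx² = mgh
h = kx²/(2mg) = (3400)(0.23)²/(2 × 1.6 × 10) = 5.621 m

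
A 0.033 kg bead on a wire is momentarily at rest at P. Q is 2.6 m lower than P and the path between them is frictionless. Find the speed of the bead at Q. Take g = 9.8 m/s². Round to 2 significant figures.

v = 7.1 m/s

Equating total energy at the two states: mgh = ½mv²
v = √(2gh) = √(2 × 9.8 × 2.6) = √50.960 = 7.139 m/s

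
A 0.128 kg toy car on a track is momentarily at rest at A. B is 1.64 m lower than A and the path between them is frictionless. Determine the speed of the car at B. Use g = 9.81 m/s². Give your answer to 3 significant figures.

Energy conservation between the two points: mgh = ½mv²
v = √(2gh) = √(2 × 9.81 × 1.64) = √32.177 = 5.672 m/s

v = 5.67 m/s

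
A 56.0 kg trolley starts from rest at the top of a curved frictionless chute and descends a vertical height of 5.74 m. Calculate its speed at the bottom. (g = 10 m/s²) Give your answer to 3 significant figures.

Mechanical energy is conserved (no friction): mgh = ½mv²
v = √(2gh) = √(2 × 10 × 5.74) = √114.80 = 10.71 m/s

v = 10.7 m/s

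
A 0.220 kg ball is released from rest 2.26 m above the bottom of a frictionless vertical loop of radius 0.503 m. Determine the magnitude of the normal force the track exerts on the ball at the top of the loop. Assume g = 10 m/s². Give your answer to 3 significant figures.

Energy from release to top (height 2r): mgh = ½mv_top² + mg(2r)
v_top² = 2g(h − 2r) = 2(10)(2.26 − 1.006) = 25.080 m²/s²
At the top, both N and weight point toward the centre: N + mg = mv_top²/r
N = m(v_top²/r − g) = 0.220(25.080/0.503 − 10) = 8.769 N

N = 8.77 N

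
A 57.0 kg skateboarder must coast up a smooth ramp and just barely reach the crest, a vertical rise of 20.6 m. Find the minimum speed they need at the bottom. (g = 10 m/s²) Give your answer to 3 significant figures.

v = 20.3 m/s

At the top they are momentarily at rest, so all KE converts to PE: ½mv² = mgh
v = √(2gh) = √(2 × 10 × 20.6) = 20.30 m/s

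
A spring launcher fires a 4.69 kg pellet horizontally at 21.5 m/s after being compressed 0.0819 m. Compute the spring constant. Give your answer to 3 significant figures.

k = 323000 N/m

Energy stored in the spring equals the launch KE: ½kx² = ½mv²
k = mv²/x² = (4.69)(21.5)²/(0.0819)² = 323208 N/m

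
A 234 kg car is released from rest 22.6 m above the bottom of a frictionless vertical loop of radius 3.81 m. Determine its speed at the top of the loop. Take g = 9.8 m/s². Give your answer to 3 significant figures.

v = 17.1 m/s

Energy conservation: mgh = ½mv_top² + mg(2r)
v_top² = 2g(h − 2r) = 2(9.8)(22.6 − 7.620) = 293.6
v_top = 17.13 m/s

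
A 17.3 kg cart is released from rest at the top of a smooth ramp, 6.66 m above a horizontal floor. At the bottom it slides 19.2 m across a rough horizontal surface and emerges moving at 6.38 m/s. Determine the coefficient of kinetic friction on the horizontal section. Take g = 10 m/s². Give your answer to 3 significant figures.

Energy at the top = energy at the end + work done against friction:
mgh = ½mv² + μ_k m g d
mgh = 1152.2 J; ½mv² = 352.09 J
W_f = 1152.2 − 352.09 = 800.1 J
μ_k = W_f/(mg·d) = 800.1/(173.0 × 19.2) = 0.2409

μ_k = 0.241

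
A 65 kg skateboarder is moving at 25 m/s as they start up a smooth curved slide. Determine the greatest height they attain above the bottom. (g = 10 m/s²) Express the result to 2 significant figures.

Setting KE at the bottom equal to PE gained: ½mv² = mgh
h = v²/(2g) = 25²/(2 × 10) = 31.25 m

h = 31 m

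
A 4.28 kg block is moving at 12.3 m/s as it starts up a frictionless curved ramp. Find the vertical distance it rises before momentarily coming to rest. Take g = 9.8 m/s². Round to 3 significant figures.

h = 7.72 m

Setting KE at the bottom equal to PE gained: ½mv² = mgh
h = v²/(2g) = 12.3²/(2 × 9.8) = 7.719 m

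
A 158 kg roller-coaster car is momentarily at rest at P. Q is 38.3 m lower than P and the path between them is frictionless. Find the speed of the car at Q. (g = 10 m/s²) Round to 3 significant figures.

v = 27.7 m/s

Equating total energy at the two states: mgh = ½mv²
v = √(2gh) = √(2 × 10 × 38.3) = √766.00 = 27.68 m/s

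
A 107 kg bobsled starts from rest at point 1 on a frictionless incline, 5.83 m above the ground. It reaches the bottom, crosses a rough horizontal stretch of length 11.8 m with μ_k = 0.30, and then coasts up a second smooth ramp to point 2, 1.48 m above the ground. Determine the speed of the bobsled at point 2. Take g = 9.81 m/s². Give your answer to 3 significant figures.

Energy at 1: mgh₁ = (107)(9.81)(5.83) = 6119.6 J
Friction loss: W_f = μ_k mg d = 3716 J
At 2: ½mv² + mgh₂ = mgh₁ − W_f
½mv² = 6119.6 − 3716 − 1553.5 = 850.23 J
v = √(2 × 850.23/107) = 3.987 m/s

v = 3.99 m/s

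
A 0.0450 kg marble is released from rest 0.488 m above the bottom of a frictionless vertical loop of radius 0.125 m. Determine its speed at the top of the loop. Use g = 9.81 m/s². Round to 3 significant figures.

v = 2.16 m/s

Energy conservation: mgh = ½mv_top² + mg(2r)
v_top² = 2g(h − 2r) = 2(9.81)(0.488 − 0.2500) = 4.670
v_top = 2.161 m/s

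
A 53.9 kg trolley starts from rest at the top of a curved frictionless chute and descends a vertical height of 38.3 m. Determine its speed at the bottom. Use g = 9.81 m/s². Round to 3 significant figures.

By conservation of mechanical energy, mgh = ½mv²
The mass cancels from both sides.
v = √(2gh) = √(2 × 9.81 × 38.3) = √751.45 = 27.41 m/s

v = 27.4 m/s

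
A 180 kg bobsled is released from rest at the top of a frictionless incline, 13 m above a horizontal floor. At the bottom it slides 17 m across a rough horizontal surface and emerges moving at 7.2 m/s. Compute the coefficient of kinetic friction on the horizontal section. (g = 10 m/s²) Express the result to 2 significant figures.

μ_k = 0.61

Energy bookkeeping (friction removes W_f = μ_k N d):
mgh = ½mv² + μ_k m g d
mgh = 23400 J; ½mv² = 4665.6 J
W_f = 23400 − 4665.6 = 18734 J
μ_k = W_f/(mg·d) = 18734/(1800 × 17) = 0.6122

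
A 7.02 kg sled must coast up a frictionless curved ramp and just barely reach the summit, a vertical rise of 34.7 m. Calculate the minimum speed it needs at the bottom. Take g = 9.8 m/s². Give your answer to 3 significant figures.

At the top it is momentarily at rest, so all KE converts to PE: ½mv² = mgh
v = √(2gh) = √(2 × 9.8 × 34.7) = 26.08 m/s

v = 26.1 m/s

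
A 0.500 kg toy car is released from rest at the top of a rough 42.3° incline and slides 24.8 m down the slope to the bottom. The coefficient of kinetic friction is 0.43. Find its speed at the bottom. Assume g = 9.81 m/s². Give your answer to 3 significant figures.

Work–energy: mg(L sinθ) − μ_k(mg cosθ)L = ½mv²
mgh = mgL sinθ = (0.500)(9.81)(24.8)sin42.3° = 81.868 J
W_f = μ_k mg cosθ · L = (0.43)(0.500)(9.81)cos42.3°·24.8 = 38.69 J
½mv² = 81.868 − 38.69 = 43.180 J
v = √(2 × 43.180/0.500) = 13.14 m/s

v = 13.1 m/s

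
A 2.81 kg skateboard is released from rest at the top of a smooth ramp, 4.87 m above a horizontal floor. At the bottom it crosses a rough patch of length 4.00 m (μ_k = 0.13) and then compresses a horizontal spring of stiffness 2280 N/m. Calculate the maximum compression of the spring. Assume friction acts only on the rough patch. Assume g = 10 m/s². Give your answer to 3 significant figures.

Initial energy: E₁ = mgh = (2.81)(10)(4.87) = 136.85 J
Friction removes W_f = μ_k mg d = (0.13)(2.81)(10)(4.00) = 14.61 J
Energy reaching the spring: E = 136.85 − 14.61 = 122.24 J
At max compression ½kx² = E ⇒ x = √(2E/k) = √(2 × 122.24/2280) = 0.3275 m

x = 0.327 m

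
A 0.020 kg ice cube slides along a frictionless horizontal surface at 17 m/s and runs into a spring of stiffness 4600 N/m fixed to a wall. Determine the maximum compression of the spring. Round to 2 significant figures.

Conservation of energy between contact and max compression: ½mv² = ½kx²
x = v√(m/k) = 17 × √(0.020/4600) = 0.03545 m

x = 0.035 m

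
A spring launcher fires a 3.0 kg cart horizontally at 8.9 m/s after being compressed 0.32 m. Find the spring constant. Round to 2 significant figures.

Energy stored in the spring equals the launch KE: ½kx² = ½mv²
k = mv²/x² = (3.0)(8.9)²/(0.32)² = 2321 N/m

k = 2300 N/m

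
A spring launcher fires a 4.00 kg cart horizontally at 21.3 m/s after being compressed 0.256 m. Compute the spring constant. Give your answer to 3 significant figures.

Spring PE at full compression equals KE at release: ½kx² = ½mv²
k = mv²/x² = (4.00)(21.3)²/(0.256)² = 27691 N/m

k = 27700 N/m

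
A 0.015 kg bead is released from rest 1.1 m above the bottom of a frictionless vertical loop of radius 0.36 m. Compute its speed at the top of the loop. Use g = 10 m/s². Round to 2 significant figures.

Energy conservation: mgh = ½mv_top² + mg(2r)
v_top² = 2g(h − 2r) = 2(10)(1.1 − 0.7200) = 7.600
v_top = 2.757 m/s

v = 2.8 m/s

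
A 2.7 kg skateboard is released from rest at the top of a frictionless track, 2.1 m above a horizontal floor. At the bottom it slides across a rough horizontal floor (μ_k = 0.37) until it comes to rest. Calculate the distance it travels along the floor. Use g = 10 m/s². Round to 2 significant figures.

Energy at the top = energy at the end + work done against friction:
At rest all PE has been dissipated by friction: mgh = μ_k m g d
d = h/μ_k = 2.1/0.37 = 5.676 m

d = 5.7 m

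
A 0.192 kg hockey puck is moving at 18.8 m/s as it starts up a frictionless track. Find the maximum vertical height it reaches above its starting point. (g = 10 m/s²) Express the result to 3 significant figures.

By energy conservation, ½mv² = mgh
h = v²/(2g) = 18.8²/(2 × 10) = 17.67 m

h = 17.7 m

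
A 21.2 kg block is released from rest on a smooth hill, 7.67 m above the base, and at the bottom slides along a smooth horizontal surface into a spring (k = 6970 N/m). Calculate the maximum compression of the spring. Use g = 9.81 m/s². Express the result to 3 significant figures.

x = 0.677 m

At max compression the block is momentarily at rest: mgh = ½kx²
x = √(2mgh/k) = √(2 × 21.2 × 9.81 × 7.67 / 6970) = 0.6765 m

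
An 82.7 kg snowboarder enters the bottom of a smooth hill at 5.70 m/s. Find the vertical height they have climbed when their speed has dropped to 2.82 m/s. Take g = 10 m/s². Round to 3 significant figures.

h = 1.23 m

Energy balance between the two points: ½mv₁² = ½mv₂² + mgh
h = (v₁² − v₂²)/(2g) = (5.70² − 2.82²)/(2 × 10) = 1.227 m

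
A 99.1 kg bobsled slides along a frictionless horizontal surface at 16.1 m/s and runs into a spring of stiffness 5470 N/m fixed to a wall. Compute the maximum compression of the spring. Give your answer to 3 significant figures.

x = 2.17 m

All KE is stored as spring PE at maximum compression: ½mv² = ½kx²
x = v√(m/k) = 16.1 × √(99.1/5470) = 2.167 m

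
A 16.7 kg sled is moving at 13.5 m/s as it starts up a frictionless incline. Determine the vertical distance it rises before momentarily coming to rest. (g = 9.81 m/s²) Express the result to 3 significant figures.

Setting KE at the bottom equal to PE gained: ½mv² = mgh
h = v²/(2g) = 13.5²/(2 × 9.81) = 9.289 m

h = 9.29 m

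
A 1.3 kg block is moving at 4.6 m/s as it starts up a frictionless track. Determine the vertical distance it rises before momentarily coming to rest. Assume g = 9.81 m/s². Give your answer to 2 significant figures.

h = 1.1 m

Setting KE at the bottom equal to PE gained: ½mv² = mgh
h = v²/(2g) = 4.6²/(2 × 9.81) = 1.078 m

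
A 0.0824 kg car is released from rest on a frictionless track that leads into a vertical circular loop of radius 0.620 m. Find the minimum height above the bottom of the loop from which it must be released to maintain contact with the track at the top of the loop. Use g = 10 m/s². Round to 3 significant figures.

h = 1.55 m

At the top, for minimum speed gravity alone supplies the centripetal force: mg = mv_top²/r ⇒ v_top² = gr = 6.200 m²/s²
Energy conservation from release height h to the top (height 2r): mgh = ½mv_top² + mg(2r)
h = v_top²/(2g) + 2r = r/2 + 2r = 5r/2 = 1.550 m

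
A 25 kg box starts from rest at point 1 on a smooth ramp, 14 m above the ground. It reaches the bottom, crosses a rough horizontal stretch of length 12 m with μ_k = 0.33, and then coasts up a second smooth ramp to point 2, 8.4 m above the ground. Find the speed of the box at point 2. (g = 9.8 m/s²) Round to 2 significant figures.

v = 5.7 m/s

Energy at 1: mgh₁ = (25)(9.8)(14) = 3430.0 J
Friction loss: W_f = μ_k mg d = 970.2 J
At 2: ½mv² + mgh₂ = mgh₁ − W_f
½mv² = 3430.0 − 970.2 − 2058.0 = 401.80 J
v = √(2 × 401.80/25) = 5.670 m/s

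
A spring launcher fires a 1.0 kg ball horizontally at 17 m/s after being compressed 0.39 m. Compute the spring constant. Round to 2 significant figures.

Energy stored in the spring equals the launch KE: ½kx² = ½mv²
k = mv²/x² = (1.0)(17)²/(0.39)² = 1900 N/m

k = 1900 N/m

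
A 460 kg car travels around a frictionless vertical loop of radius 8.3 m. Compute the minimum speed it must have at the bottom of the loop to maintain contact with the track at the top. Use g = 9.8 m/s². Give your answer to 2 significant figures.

At the top: mg = mv_top²/r ⇒ v_top² = gr = 81.34 m²/s²
Energy from bottom to top (height 2r): ½mv_bot² = ½mv_top² + mg(2r)
v_bot² = gr + 4gr = 5gr = 406.7
v_bot = √(5gr) = 20.17 m/s

v = 20 m/s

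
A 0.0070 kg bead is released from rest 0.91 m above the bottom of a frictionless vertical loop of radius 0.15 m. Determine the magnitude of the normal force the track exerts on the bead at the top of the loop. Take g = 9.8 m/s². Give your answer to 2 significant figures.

Energy from release to top (height 2r): mgh = ½mv_top² + mg(2r)
v_top² = 2g(h − 2r) = 2(9.8)(0.91 − 0.3000) = 11.956 m²/s²
At the top, both N and weight point toward the centre: N + mg = mv_top²/r
N = m(v_top²/r − g) = 0.0070(11.956/0.15 − 9.8) = 0.4893 N

N = 0.49 N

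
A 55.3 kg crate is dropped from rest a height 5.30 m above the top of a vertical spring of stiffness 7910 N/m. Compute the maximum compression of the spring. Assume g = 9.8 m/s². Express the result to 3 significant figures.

x = 0.923 m

Measuring PE from the top of the relaxed spring, at max compression the crate has dropped H + x with zero KE, so:
mg(H + x) = ½kx²
½(7910)x² − (55.3)(9.8)x − (55.3)(9.8)(5.30) = 0
3955x² − 541.9x − 2872 = 0
x = [541.9 + √(293699 + 4.5440e+07)]/(2 × 3955) = 0.9235 m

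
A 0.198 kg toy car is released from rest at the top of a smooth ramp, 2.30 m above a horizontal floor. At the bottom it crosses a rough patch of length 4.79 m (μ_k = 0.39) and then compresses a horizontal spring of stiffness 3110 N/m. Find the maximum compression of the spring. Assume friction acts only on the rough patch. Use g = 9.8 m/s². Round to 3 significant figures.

x = 0.0232 m

Initial energy: E₁ = mgh = (0.198)(9.8)(2.30) = 4.4629 J
Friction removes W_f = μ_k mg d = (0.39)(0.198)(9.8)(4.79) = 3.625 J
Energy reaching the spring: E = 4.4629 − 3.625 = 0.83806 J
At max compression ½kx² = E ⇒ x = √(2E/k) = √(2 × 0.83806/3110) = 0.02322 m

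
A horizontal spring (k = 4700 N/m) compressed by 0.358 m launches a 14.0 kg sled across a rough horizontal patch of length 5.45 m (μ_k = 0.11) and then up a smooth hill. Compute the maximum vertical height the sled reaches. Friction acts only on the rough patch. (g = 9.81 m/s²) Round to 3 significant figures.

h = 1.59 m

Spring energy: E₀ = ½kx² = ½(4700)(0.358)² = 301.19 J
Friction: W_f = μ_k mg d = (0.11)(14.0)(9.81)(5.45) = 82.34 J
Energy at base of ramp: E = 301.19 − 82.34 = 218.85 J
At max height all remaining energy is PE: mgh = E ⇒ h = E/(mg) = 218.85/(14.0 × 9.81) = 1.593 m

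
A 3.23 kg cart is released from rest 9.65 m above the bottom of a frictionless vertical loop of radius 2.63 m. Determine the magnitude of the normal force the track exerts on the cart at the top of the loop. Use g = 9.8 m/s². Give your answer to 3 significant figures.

N = 74.0 N

Energy from release to top (height 2r): mgh = ½mv_top² + mg(2r)
v_top² = 2g(h − 2r) = 2(9.8)(9.65 − 5.260) = 86.044 m²/s²
At the top, both N and weight point toward the centre: N + mg = mv_top²/r
N = m(v_top²/r − g) = 3.23(86.044/2.63 − 9.8) = 74.02 N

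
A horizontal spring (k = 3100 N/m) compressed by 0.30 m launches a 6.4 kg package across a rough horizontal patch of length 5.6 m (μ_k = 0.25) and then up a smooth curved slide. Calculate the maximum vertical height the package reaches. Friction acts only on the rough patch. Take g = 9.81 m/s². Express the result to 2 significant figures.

Spring energy: E₀ = ½kx² = ½(3100)(0.30)² = 139.50 J
Friction: W_f = μ_k mg d = (0.25)(6.4)(9.81)(5.6) = 87.90 J
Energy at base of ramp: E = 139.50 − 87.90 = 51.602 J
At max height all remaining energy is PE: mgh = E ⇒ h = E/(mg) = 51.602/(6.4 × 9.81) = 0.8219 m

h = 0.82 m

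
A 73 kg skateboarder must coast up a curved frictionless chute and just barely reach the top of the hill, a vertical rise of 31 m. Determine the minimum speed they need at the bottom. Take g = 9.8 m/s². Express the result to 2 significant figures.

At the top they are momentarily at rest, so all KE converts to PE: ½mv² = mgh
v = √(2gh) = √(2 × 9.8 × 31) = 24.65 m/s

v = 25 m/s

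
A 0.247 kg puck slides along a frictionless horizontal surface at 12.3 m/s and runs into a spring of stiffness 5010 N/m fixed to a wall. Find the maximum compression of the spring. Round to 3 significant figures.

x = 0.0864 m

At max compression the puck is momentarily at rest: ½mv² = ½kx²
x = v√(m/k) = 12.3 × √(0.247/5010) = 0.08636 m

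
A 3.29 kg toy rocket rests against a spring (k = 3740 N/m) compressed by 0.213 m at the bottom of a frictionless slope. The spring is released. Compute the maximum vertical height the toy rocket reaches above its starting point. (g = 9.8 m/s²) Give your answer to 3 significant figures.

At maximum height the toy rocket is at rest, so ½kx² = mgh
h = kx²/(2mg) = (3740)(0.213)²/(2 × 3.29 × 9.8) = 2.631 m

h = 2.63 m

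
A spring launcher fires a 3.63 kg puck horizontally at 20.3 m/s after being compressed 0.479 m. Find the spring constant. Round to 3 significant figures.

Energy stored in the spring equals the launch KE: ½kx² = ½mv²
k = mv²/x² = (3.63)(20.3)²/(0.479)² = 6520 N/m

k = 6520 N/m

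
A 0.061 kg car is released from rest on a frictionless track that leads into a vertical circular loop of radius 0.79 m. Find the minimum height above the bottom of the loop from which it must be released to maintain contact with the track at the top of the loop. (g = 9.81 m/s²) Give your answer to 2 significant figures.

h = 2.0 m

At the top, for minimum speed gravity alone supplies the centripetal force: mg = mv_top²/r ⇒ v_top² = gr = 7.750 m²/s²
Energy conservation from release height h to the top (height 2r): mgh = ½mv_top² + mg(2r)
h = v_top²/(2g) + 2r = r/2 + 2r = 5r/2 = 1.975 m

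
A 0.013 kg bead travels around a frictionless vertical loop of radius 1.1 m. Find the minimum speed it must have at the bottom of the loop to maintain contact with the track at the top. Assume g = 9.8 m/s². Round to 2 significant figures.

v = 7.3 m/s

At the top: mg = mv_top²/r ⇒ v_top² = gr = 10.78 m²/s²
Energy from bottom to top (height 2r): ½mv_bot² = ½mv_top² + mg(2r)
v_bot² = gr + 4gr = 5gr = 53.90
v_bot = √(5gr) = 7.342 m/s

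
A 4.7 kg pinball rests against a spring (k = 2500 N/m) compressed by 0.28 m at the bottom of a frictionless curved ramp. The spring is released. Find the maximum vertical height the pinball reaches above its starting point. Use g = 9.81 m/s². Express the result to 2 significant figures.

h = 2.1 m

At maximum height the pinball is at rest, so ½kx² = mgh
h = kx²/(2mg) = (2500)(0.28)²/(2 × 4.7 × 9.81) = 2.125 m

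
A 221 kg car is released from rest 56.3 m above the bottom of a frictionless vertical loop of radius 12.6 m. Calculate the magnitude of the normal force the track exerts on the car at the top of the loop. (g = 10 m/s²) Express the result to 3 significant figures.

Energy from release to top (height 2r): mgh = ½mv_top² + mg(2r)
v_top² = 2g(h − 2r) = 2(10)(56.3 − 25.20) = 622.00 m²/s²
At the top, both N and weight point toward the centre: N + mg = mv_top²/r
N = m(v_top²/r − g) = 221(622.00/12.6 − 10) = 8700 N

N = 8700 N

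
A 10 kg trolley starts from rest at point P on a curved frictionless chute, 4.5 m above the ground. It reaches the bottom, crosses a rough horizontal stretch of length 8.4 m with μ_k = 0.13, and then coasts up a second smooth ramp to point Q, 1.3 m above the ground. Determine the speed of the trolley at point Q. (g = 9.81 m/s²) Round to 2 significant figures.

v = 6.4 m/s

Energy at P: mgh₁ = (10)(9.81)(4.5) = 441.45 J
Friction loss: W_f = μ_k mg d = 107.1 J
At Q: ½mv² + mgh₂ = mgh₁ − W_f
½mv² = 441.45 − 107.1 − 127.53 = 206.79 J
v = √(2 × 206.79/10) = 6.431 m/s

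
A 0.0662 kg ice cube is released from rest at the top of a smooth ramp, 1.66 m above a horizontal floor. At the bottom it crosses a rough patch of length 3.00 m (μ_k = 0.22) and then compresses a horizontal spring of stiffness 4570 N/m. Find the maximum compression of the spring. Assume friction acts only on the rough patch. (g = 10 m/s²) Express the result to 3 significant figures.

Initial energy: E₁ = mgh = (0.0662)(10)(1.66) = 1.0989 J
Friction removes W_f = μ_k mg d = (0.22)(0.0662)(10)(3.00) = 0.4369 J
Energy reaching the spring: E = 1.0989 − 0.4369 = 0.66200 J
At max compression ½kx² = E ⇒ x = √(2E/k) = √(2 × 0.66200/4570) = 0.01702 m

x = 0.0170 m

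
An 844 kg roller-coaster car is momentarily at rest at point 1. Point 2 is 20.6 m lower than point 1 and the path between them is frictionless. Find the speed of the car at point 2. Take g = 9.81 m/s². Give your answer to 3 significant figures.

Energy conservation between the two points: mgh = ½mv²
v = √(2gh) = √(2 × 9.81 × 20.6) = √404.17 = 20.10 m/s

v = 20.1 m/s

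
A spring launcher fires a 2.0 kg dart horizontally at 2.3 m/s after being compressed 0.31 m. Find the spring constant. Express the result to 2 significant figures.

Energy stored in the spring equals the launch KE: ½kx² = ½mv²
k = mv²/x² = (2.0)(2.3)²/(0.31)² = 110.1 N/m

k = 110 N/m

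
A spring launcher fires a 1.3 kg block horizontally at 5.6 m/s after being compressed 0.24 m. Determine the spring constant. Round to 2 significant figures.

½kx² = ½mv²
k = mv²/x² = (1.3)(5.6)²/(0.24)² = 707.8 N/m

k = 710 N/m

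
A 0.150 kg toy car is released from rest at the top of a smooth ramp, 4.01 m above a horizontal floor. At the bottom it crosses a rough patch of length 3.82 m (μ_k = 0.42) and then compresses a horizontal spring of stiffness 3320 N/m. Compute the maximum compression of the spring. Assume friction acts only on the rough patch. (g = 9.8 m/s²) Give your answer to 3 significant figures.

x = 0.0462 m

Initial energy: E₁ = mgh = (0.150)(9.8)(4.01) = 5.8947 J
Friction removes W_f = μ_k mg d = (0.42)(0.150)(9.8)(3.82) = 2.358 J
Energy reaching the spring: E = 5.8947 − 2.358 = 3.5362 J
At max compression ½kx² = E ⇒ x = √(2E/k) = √(2 × 3.5362/3320) = 0.04615 m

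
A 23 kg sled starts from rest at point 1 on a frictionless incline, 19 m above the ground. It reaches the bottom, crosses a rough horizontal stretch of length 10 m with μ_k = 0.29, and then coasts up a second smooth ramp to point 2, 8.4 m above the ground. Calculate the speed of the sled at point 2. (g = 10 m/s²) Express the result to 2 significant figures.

Energy at 1: mgh₁ = (23)(10)(19) = 4370.0 J
Friction loss: W_f = μ_k mg d = 667.0 J
At 2: ½mv² + mgh₂ = mgh₁ − W_f
½mv² = 4370.0 − 667.0 − 1932.0 = 1771.0 J
v = √(2 × 1771.0/23) = 12.41 m/s

v = 12 m/s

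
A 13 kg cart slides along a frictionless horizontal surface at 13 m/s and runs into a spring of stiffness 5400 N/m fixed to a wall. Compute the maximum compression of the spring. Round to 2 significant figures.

x = 0.64 m

Conservation of energy between contact and max compression: ½mv² = ½kx²
x = v√(m/k) = 13 × √(13/5400) = 0.6378 m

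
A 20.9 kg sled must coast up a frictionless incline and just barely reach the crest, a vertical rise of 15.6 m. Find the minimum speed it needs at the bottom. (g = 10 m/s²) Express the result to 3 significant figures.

v = 17.7 m/s

At the top it is momentarily at rest, so all KE converts to PE: ½mv² = mgh
v = √(2gh) = √(2 × 10 × 15.6) = 17.66 m/s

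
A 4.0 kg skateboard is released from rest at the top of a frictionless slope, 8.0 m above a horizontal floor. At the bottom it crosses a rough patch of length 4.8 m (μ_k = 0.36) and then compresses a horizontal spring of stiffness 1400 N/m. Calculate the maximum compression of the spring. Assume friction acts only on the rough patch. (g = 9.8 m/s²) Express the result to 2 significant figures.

Initial energy: E₁ = mgh = (4.0)(9.8)(8.0) = 313.60 J
Friction removes W_f = μ_k mg d = (0.36)(4.0)(9.8)(4.8) = 67.74 J
Energy reaching the spring: E = 313.60 − 67.74 = 245.86 J
At max compression ½kx² = E ⇒ x = √(2E/k) = √(2 × 245.86/1400) = 0.5926 m

x = 0.59 m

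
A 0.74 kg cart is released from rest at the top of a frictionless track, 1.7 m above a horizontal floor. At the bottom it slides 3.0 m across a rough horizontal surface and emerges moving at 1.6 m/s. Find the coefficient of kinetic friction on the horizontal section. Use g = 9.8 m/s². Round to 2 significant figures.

Energy at the top = energy at the end + work done against friction:
mgh = ½mv² + μ_k m g d
mgh = 12.328 J; ½mv² = 0.94720 J
W_f = 12.328 − 0.94720 = 11.38 J
μ_k = W_f/(mg·d) = 11.38/(7.252 × 3.0) = 0.5231

μ_k = 0.52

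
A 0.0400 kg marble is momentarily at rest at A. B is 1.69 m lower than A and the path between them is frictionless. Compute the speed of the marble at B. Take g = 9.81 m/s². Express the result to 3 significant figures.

v = 5.76 m/s

By conservation of mechanical energy, mgh = ½mv²
The mass cancels from both sides.
v = √(2gh) = √(2 × 9.81 × 1.69) = √33.158 = 5.758 m/s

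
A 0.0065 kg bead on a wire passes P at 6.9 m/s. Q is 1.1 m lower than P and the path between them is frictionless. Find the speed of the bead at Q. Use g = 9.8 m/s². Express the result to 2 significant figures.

v = 8.3 m/s

By conservation of mechanical energy, ½mv₀² + mgh = ½mv²
v² = v₀² + 2gh = (6.9)² + 2(9.8)(1.1) = 69.170
v = √69.170 = 8.317 m/s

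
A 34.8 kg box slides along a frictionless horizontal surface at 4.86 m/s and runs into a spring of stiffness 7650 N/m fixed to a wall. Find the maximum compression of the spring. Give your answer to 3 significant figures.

All KE is stored as spring PE at maximum compression: ½mv² = ½kx²
x = v√(m/k) = 4.86 × √(34.8/7650) = 0.3278 m

x = 0.328 m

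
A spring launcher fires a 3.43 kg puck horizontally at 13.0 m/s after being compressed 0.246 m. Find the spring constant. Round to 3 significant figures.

k = 9580 N/m

Spring PE at full compression equals KE at release: ½kx² = ½mv²
k = mv²/x² = (3.43)(13.0)²/(0.246)² = 9579 N/m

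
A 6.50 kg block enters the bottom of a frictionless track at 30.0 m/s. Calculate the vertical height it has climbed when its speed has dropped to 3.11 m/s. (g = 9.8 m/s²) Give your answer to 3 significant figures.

h = 45.4 m

Energy balance between the two points: ½mv₁² = ½mv₂² + mgh
h = (v₁² − v₂²)/(2g) = (30.0² − 3.11²)/(2 × 9.8) = 45.42 m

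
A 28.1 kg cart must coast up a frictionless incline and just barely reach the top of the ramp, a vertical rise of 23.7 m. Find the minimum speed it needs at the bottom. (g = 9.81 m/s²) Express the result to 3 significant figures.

v = 21.6 m/s

At the top it is momentarily at rest, so all KE converts to PE: ½mv² = mgh
v = √(2gh) = √(2 × 9.81 × 23.7) = 21.56 m/s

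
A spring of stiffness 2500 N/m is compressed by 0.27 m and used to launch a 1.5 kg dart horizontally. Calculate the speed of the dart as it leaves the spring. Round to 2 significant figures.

v = 11 m/s

Spring PE converts entirely to kinetic energy: ½kx² = ½mv²
v = x√(k/m) = 0.27 × √(2500/1.5) = 11.02 m/s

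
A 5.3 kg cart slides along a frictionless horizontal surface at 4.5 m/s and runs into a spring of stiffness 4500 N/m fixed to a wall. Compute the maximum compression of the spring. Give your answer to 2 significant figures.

x = 0.15 m

Conservation of energy between contact and max compression: ½mv² = ½kx²
x = v√(m/k) = 4.5 × √(5.3/4500) = 0.1544 m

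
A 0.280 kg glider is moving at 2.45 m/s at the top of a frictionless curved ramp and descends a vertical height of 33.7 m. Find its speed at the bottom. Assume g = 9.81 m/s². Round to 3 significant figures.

v = 25.8 m/s

By conservation of mechanical energy, ½mv₀² + mgh = ½mv²
v² = v₀² + 2gh = (2.45)² + 2(9.81)(33.7) = 667.20
v = √667.20 = 25.83 m/s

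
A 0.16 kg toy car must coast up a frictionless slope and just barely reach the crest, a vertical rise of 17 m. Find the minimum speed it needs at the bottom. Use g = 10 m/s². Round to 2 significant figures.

At the top it is momentarily at rest, so all KE converts to PE: ½mv² = mgh
v = √(2gh) = √(2 × 10 × 17) = 18.44 m/s

v = 18 m/s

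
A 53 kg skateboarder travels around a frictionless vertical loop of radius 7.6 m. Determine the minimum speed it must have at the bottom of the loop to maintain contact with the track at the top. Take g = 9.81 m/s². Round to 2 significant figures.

At the top: mg = mv_top²/r ⇒ v_top² = gr = 74.56 m²/s²
Energy from bottom to top (height 2r): ½mv_bot² = ½mv_top² + mg(2r)
v_bot² = gr + 4gr = 5gr = 372.8
v_bot = √(5gr) = 19.31 m/s

v = 19 m/s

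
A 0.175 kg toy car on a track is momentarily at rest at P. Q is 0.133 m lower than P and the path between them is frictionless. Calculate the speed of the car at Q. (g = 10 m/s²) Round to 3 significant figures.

By conservation of mechanical energy, mgh = ½mv²
The mass cancels from both sides.
v = √(2gh) = √(2 × 10 × 0.133) = √2.6600 = 1.631 m/s

v = 1.63 m/s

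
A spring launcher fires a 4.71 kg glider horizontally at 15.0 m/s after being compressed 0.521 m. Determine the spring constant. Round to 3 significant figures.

½kx² = ½mv²
k = mv²/x² = (4.71)(15.0)²/(0.521)² = 3904 N/m

k = 3900 N/m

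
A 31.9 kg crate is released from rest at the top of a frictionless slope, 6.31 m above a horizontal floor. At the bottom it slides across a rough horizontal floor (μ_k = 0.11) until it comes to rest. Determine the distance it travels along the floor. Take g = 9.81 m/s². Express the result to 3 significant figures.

d = 57.4 m

Energy bookkeeping (friction removes W_f = μ_k N d):
At rest all PE has been dissipated by friction: mgh = μ_k m g d
d = h/μ_k = 6.31/0.11 = 57.36 m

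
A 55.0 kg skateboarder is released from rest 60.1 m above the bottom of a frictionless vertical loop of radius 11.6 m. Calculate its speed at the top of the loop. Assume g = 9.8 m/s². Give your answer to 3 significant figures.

Energy conservation: mgh = ½mv_top² + mg(2r)
v_top² = 2g(h − 2r) = 2(9.8)(60.1 − 23.20) = 723.2
v_top = 26.89 m/s

v = 26.9 m/s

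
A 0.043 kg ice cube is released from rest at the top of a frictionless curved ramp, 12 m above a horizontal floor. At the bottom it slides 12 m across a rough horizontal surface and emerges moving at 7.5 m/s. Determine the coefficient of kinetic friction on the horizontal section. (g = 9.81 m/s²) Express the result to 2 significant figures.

Energy bookkeeping (friction removes W_f = μ_k N d):
mgh = ½mv² + μ_k m g d
mgh = 5.0620 J; ½mv² = 1.2094 J
W_f = 5.0620 − 1.2094 = 3.853 J
μ_k = W_f/(mg·d) = 3.853/(0.4218 × 12) = 0.7611

μ_k = 0.76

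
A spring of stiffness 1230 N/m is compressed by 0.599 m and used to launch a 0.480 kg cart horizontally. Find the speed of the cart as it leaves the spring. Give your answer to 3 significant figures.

The cart leaves the spring when the spring is at natural length, so ½kx² = ½mv²
v = x√(k/m) = 0.599 × √(1230/0.480) = 30.32 m/s

v = 30.3 m/s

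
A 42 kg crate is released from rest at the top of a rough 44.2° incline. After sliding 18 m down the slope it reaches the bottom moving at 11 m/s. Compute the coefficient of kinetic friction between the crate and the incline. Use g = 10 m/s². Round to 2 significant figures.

μ_k = 0.50

The energy dissipated by friction is the PE lost minus the KE gained:
mgL sinθ = 5270.6 J; ½mv² = 2541.0 J
W_f = 5270.6 − 2541.0 = 2730 J
μ_k = W_f/(mg cosθ · L) = 2730/(301.1 × 18) = 0.5036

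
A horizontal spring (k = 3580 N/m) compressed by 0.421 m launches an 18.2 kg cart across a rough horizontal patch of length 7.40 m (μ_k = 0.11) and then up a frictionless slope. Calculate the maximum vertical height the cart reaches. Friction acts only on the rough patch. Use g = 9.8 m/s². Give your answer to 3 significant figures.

h = 0.965 m

Spring energy: E₀ = ½kx² = ½(3580)(0.421)² = 317.26 J
Friction: W_f = μ_k mg d = (0.11)(18.2)(9.8)(7.40) = 145.2 J
Energy at base of ramp: E = 317.26 − 145.2 = 172.08 J
At max height all remaining energy is PE: mgh = E ⇒ h = E/(mg) = 172.08/(18.2 × 9.8) = 0.9648 m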